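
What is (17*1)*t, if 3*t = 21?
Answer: 119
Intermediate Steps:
t = 7 (t = (1/3)*21 = 7)
(17*1)*t = (17*1)*7 = 17*7 = 119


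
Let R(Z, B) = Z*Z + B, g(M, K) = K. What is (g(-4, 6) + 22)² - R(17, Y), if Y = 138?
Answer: 357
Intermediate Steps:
R(Z, B) = B + Z² (R(Z, B) = Z² + B = B + Z²)
(g(-4, 6) + 22)² - R(17, Y) = (6 + 22)² - (138 + 17²) = 28² - (138 + 289) = 784 - 1*427 = 784 - 427 = 357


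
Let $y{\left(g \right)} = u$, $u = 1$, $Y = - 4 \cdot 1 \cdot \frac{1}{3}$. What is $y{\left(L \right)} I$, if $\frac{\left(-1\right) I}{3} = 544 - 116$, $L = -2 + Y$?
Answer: $-1284$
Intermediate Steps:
$Y = - \frac{4}{3}$ ($Y = - 4 \cdot 1 \cdot \frac{1}{3} = \left(-4\right) \frac{1}{3} = - \frac{4}{3} \approx -1.3333$)
$L = - \frac{10}{3}$ ($L = -2 - \frac{4}{3} = - \frac{10}{3} \approx -3.3333$)
$I = -1284$ ($I = - 3 \left(544 - 116\right) = \left(-3\right) 428 = -1284$)
$y{\left(g \right)} = 1$
$y{\left(L \right)} I = 1 \left(-1284\right) = -1284$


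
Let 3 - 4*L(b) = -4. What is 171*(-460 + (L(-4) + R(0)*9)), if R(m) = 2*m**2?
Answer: -313443/4 ≈ -78361.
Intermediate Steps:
L(b) = 7/4 (L(b) = 3/4 - 1/4*(-4) = 3/4 + 1 = 7/4)
171*(-460 + (L(-4) + R(0)*9)) = 171*(-460 + (7/4 + (2*0**2)*9)) = 171*(-460 + (7/4 + (2*0)*9)) = 171*(-460 + (7/4 + 0*9)) = 171*(-460 + (7/4 + 0)) = 171*(-460 + 7/4) = 171*(-1833/4) = -313443/4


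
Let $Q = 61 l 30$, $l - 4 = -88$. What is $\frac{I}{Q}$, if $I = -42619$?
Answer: $\frac{42619}{153720} \approx 0.27725$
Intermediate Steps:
$l = -84$ ($l = 4 - 88 = -84$)
$Q = -153720$ ($Q = 61 \left(-84\right) 30 = \left(-5124\right) 30 = -153720$)
$\frac{I}{Q} = - \frac{42619}{-153720} = \left(-42619\right) \left(- \frac{1}{153720}\right) = \frac{42619}{153720}$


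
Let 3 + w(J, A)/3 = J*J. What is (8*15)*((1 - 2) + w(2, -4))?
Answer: 240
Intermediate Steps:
w(J, A) = -9 + 3*J**2 (w(J, A) = -9 + 3*(J*J) = -9 + 3*J**2)
(8*15)*((1 - 2) + w(2, -4)) = (8*15)*((1 - 2) + (-9 + 3*2**2)) = 120*(-1 + (-9 + 3*4)) = 120*(-1 + (-9 + 12)) = 120*(-1 + 3) = 120*2 = 240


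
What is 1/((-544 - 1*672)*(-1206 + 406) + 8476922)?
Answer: 1/9449722 ≈ 1.0582e-7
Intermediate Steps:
1/((-544 - 1*672)*(-1206 + 406) + 8476922) = 1/((-544 - 672)*(-800) + 8476922) = 1/(-1216*(-800) + 8476922) = 1/(972800 + 8476922) = 1/9449722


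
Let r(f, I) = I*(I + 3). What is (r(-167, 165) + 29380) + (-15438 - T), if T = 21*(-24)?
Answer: 42166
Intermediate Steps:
r(f, I) = I*(3 + I)
T = -504
(r(-167, 165) + 29380) + (-15438 - T) = (165*(3 + 165) + 29380) + (-15438 - 1*(-504)) = (165*168 + 29380) + (-15438 + 504) = (27720 + 29380) - 14934 = 57100 - 14934 = 42166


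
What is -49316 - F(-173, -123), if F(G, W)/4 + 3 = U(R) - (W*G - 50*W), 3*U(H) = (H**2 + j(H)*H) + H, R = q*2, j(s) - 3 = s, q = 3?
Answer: 60284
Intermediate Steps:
j(s) = 3 + s
R = 6 (R = 3*2 = 6)
U(H) = H/3 + H**2/3 + H*(3 + H)/3 (U(H) = ((H**2 + (3 + H)*H) + H)/3 = ((H**2 + H*(3 + H)) + H)/3 = (H + H**2 + H*(3 + H))/3 = H/3 + H**2/3 + H*(3 + H)/3)
F(G, W) = 116 + 200*W - 4*G*W (F(G, W) = -12 + 4*((2/3)*6*(2 + 6) - (W*G - 50*W)) = -12 + 4*((2/3)*6*8 - (G*W - 50*W)) = -12 + 4*(32 - (-50*W + G*W)) = -12 + 4*(32 + (50*W - G*W)) = -12 + 4*(32 + 50*W - G*W) = -12 + (128 + 200*W - 4*G*W) = 116 + 200*W - 4*G*W)
-49316 - F(-173, -123) = -49316 - (116 + 200*(-123) - 4*(-173)*(-123)) = -49316 - (116 - 24600 - 85116) = -49316 - 1*(-109600) = -49316 + 109600 = 60284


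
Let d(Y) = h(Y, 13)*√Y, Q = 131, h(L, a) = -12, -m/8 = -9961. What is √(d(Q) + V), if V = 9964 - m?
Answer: 2*√(-17431 - 3*√131) ≈ 264.31*I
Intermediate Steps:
m = 79688 (m = -8*(-9961) = 79688)
V = -69724 (V = 9964 - 1*79688 = 9964 - 79688 = -69724)
d(Y) = -12*√Y
√(d(Q) + V) = √(-12*√131 - 69724) = √(-69724 - 12*√131)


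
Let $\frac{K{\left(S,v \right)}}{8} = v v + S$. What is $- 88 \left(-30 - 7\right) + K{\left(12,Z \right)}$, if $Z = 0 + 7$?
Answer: $3744$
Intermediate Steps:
$Z = 7$
$K{\left(S,v \right)} = 8 S + 8 v^{2}$ ($K{\left(S,v \right)} = 8 \left(v v + S\right) = 8 \left(v^{2} + S\right) = 8 \left(S + v^{2}\right) = 8 S + 8 v^{2}$)
$- 88 \left(-30 - 7\right) + K{\left(12,Z \right)} = - 88 \left(-30 - 7\right) + \left(8 \cdot 12 + 8 \cdot 7^{2}\right) = - 88 \left(-30 - 7\right) + \left(96 + 8 \cdot 49\right) = \left(-88\right) \left(-37\right) + \left(96 + 392\right) = 3256 + 488 = 3744$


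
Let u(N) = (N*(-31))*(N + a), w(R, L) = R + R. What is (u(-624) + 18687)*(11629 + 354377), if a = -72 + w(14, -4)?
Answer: -4722613848630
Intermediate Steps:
w(R, L) = 2*R
a = -44 (a = -72 + 2*14 = -72 + 28 = -44)
u(N) = -31*N*(-44 + N) (u(N) = (N*(-31))*(N - 44) = (-31*N)*(-44 + N) = -31*N*(-44 + N))
(u(-624) + 18687)*(11629 + 354377) = (31*(-624)*(44 - 1*(-624)) + 18687)*(11629 + 354377) = (31*(-624)*(44 + 624) + 18687)*366006 = (31*(-624)*668 + 18687)*366006 = (-12921792 + 18687)*366006 = -12903105*366006 = -4722613848630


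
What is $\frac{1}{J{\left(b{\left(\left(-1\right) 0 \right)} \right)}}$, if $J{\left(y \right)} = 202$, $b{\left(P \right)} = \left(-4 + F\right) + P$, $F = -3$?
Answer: $\frac{1}{202} \approx 0.0049505$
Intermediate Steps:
$b{\left(P \right)} = -7 + P$ ($b{\left(P \right)} = \left(-4 - 3\right) + P = -7 + P$)
$\frac{1}{J{\left(b{\left(\left(-1\right) 0 \right)} \right)}} = \frac{1}{202}$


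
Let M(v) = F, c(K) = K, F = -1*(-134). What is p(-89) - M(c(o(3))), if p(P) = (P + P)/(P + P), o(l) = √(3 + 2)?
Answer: -133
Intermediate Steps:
o(l) = √5
F = 134
M(v) = 134
p(P) = 1 (p(P) = (2*P)/((2*P)) = (2*P)*(1/(2*P)) = 1)
p(-89) - M(c(o(3))) = 1 - 1*134 = 1 - 134 = -133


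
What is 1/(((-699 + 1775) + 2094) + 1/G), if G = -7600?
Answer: 7600/24091999 ≈ 0.00031546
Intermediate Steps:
1/(((-699 + 1775) + 2094) + 1/G) = 1/(((-699 + 1775) + 2094) + 1/(-7600)) = 1/((1076 + 2094) - 1/7600) = 1/(3170 - 1/7600) = 1/(24091999/7600) = 7600/24091999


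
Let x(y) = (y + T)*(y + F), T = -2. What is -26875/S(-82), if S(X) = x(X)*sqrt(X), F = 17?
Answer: 5375*I*sqrt(82)/89544 ≈ 0.54356*I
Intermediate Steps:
x(y) = (-2 + y)*(17 + y) (x(y) = (y - 2)*(y + 17) = (-2 + y)*(17 + y))
S(X) = sqrt(X)*(-34 + X**2 + 15*X) (S(X) = (-34 + X**2 + 15*X)*sqrt(X) = sqrt(X)*(-34 + X**2 + 15*X))
-26875/S(-82) = -26875*(-I*sqrt(82)/(82*(-34 + (-82)**2 + 15*(-82)))) = -26875*(-I*sqrt(82)/(82*(-34 + 6724 - 1230))) = -26875*(-I*sqrt(82)/447720) = -(-5375)*I*sqrt(82)/89544 = 5375*I*sqrt(82)/89544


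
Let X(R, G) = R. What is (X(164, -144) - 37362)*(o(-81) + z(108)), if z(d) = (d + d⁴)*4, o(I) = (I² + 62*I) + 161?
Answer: -20243066639768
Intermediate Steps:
o(I) = 161 + I² + 62*I
z(d) = 4*d + 4*d⁴
(X(164, -144) - 37362)*(o(-81) + z(108)) = (164 - 37362)*((161 + (-81)² + 62*(-81)) + 4*108*(1 + 108³)) = -37198*((161 + 6561 - 5022) + 4*108*(1 + 1259712)) = -37198*(1700 + 4*108*1259713) = -37198*(1700 + 544196016) = -37198*544197716 = -20243066639768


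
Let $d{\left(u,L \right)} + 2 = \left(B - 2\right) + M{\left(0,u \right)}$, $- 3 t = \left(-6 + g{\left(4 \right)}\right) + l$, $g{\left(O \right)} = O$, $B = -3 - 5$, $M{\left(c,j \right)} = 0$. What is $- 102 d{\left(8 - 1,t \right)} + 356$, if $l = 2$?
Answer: $1580$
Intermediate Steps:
$B = -8$ ($B = -3 - 5 = -8$)
$t = 0$ ($t = - \frac{\left(-6 + 4\right) + 2}{3} = - \frac{-2 + 2}{3} = \left(- \frac{1}{3}\right) 0 = 0$)
$d{\left(u,L \right)} = -12$ ($d{\left(u,L \right)} = -2 + \left(\left(-8 - 2\right) + 0\right) = -2 + \left(-10 + 0\right) = -2 - 10 = -12$)
$- 102 d{\left(8 - 1,t \right)} + 356 = \left(-102\right) \left(-12\right) + 356 = 1224 + 356 = 1580$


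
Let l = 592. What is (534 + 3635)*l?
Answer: 2468048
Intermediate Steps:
(534 + 3635)*l = (534 + 3635)*592 = 4169*592 = 2468048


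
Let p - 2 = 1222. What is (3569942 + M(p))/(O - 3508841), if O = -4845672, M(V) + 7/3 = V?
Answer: -10713491/25063539 ≈ -0.42745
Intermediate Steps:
p = 1224 (p = 2 + 1222 = 1224)
M(V) = -7/3 + V
(3569942 + M(p))/(O - 3508841) = (3569942 + (-7/3 + 1224))/(-4845672 - 3508841) = (3569942 + 3665/3)/(-8354513) = (10713491/3)*(-1/8354513) = -10713491/25063539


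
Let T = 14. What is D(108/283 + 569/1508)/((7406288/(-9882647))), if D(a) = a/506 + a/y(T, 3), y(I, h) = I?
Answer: -16004502097385/215294822691872 ≈ -0.074338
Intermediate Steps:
D(a) = 130*a/1771 (D(a) = a/506 + a/14 = 130*a/1771)
D(108/283 + 569/1508)/((7406288/(-9882647))) = (130*(108/283 + 569/1508)/1771)/((7406288/(-9882647))) = (130*(108*(1/283) + 569*(1/1508))/1771)/((7406288*(-1/9882647))) = (130*(108/283 + 569/1508)/1771)/(-7406288/9882647) = ((130/1771)*(323891/426764))*(-9882647/7406288) = (1619455/29069194)*(-9882647/7406288) = -16004502097385/215294822691872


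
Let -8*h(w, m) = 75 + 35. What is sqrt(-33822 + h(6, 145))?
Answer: I*sqrt(135343)/2 ≈ 183.95*I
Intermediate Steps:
h(w, m) = -55/4 (h(w, m) = -(75 + 35)/8 = -1/8*110 = -55/4)
sqrt(-33822 + h(6, 145)) = sqrt(-33822 - 55/4) = sqrt(-135343/4) = I*sqrt(135343)/2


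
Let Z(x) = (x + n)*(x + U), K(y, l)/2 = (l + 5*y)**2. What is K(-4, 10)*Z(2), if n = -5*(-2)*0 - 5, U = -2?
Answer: 0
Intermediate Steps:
K(y, l) = 2*(l + 5*y)**2
n = -5 (n = 10*0 - 5 = 0 - 5 = -5)
Z(x) = (-5 + x)*(-2 + x) (Z(x) = (x - 5)*(x - 2) = (-5 + x)*(-2 + x))
K(-4, 10)*Z(2) = (2*(10 + 5*(-4))**2)*(10 + 2**2 - 7*2) = (2*(10 - 20)**2)*(10 + 4 - 14) = (2*(-10)**2)*0 = (2*100)*0 = 200*0 = 0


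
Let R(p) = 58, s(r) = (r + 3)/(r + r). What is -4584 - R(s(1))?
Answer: -4642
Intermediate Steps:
s(r) = (3 + r)/(2*r) (s(r) = (3 + r)/((2*r)) = (3 + r)*(1/(2*r)) = (3 + r)/(2*r))
-4584 - R(s(1)) = -4584 - 1*58 = -4584 - 58 = -4642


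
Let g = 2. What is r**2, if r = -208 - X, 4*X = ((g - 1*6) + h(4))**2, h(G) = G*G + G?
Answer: 73984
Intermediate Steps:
h(G) = G + G**2 (h(G) = G**2 + G = G + G**2)
X = 64 (X = ((2 - 1*6) + 4*(1 + 4))**2/4 = ((2 - 6) + 4*5)**2/4 = (-4 + 20)**2/4 = (1/4)*16**2 = (1/4)*256 = 64)
r = -272 (r = -208 - 1*64 = -208 - 64 = -272)
r**2 = (-272)**2 = 73984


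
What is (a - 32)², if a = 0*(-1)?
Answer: 1024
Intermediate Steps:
a = 0
(a - 32)² = (0 - 32)² = (-32)² = 1024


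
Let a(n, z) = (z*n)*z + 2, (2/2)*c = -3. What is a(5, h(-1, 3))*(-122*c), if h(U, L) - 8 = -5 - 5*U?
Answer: 117852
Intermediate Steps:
c = -3
h(U, L) = 3 - 5*U (h(U, L) = 8 + (-5 - 5*U) = 3 - 5*U)
a(n, z) = 2 + n*z² (a(n, z) = (n*z)*z + 2 = n*z² + 2 = 2 + n*z²)
a(5, h(-1, 3))*(-122*c) = (2 + 5*(3 - 5*(-1))²)*(-122*(-3)) = (2 + 5*(3 + 5)²)*366 = (2 + 5*8²)*366 = (2 + 5*64)*366 = (2 + 320)*366 = 322*366 = 117852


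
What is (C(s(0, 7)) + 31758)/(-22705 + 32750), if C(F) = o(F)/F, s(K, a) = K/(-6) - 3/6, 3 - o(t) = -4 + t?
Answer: 31743/10045 ≈ 3.1601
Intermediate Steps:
o(t) = 7 - t (o(t) = 3 - (-4 + t) = 3 + (4 - t) = 7 - t)
s(K, a) = -½ - K/6 (s(K, a) = K*(-⅙) - 3*⅙ = -K/6 - ½ = -½ - K/6)
C(F) = (7 - F)/F
(C(s(0, 7)) + 31758)/(-22705 + 32750) = ((7 - (-½ - ⅙*0))/(-½ - ⅙*0) + 31758)/(-22705 + 32750) = ((7 - (-½ + 0))/(-½ + 0) + 31758)/10045 = ((7 - 1*(-½))/(-½) + 31758)*(1/10045) = (-2*(7 + ½) + 31758)*(1/10045) = (-2*15/2 + 31758)*(1/10045) = (-15 + 31758)*(1/10045) = 31743*(1/10045) = 31743/10045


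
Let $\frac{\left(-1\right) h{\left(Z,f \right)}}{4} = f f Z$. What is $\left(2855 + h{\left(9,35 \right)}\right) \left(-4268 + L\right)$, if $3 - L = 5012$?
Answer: $382629865$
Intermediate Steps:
$L = -5009$ ($L = 3 - 5012 = -5009$)
$h{\left(Z,f \right)} = - 4 Z f^{2}$ ($h{\left(Z,f \right)} = - 4 f f Z = - 4 f^{2} Z = - 4 Z f^{2}$)
$\left(2855 + h{\left(9,35 \right)}\right) \left(-4268 + L\right) = \left(2855 - 36 \cdot 35^{2}\right) \left(-4268 - 5009\right) = \left(2855 - 36 \cdot 1225\right) \left(-9277\right) = \left(2855 - 44100\right) \left(-9277\right) = \left(-41245\right) \left(-9277\right) = 382629865$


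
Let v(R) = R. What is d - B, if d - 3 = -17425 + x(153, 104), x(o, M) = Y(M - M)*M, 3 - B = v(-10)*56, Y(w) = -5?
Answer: -18505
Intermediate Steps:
B = 563 (B = 3 - (-10)*56 = 3 - 1*(-560) = 3 + 560 = 563)
x(o, M) = -5*M
d = -17942 (d = 3 + (-17425 - 5*104) = 3 + (-17425 - 520) = 3 - 17945 = -17942)
d - B = -17942 - 1*563 = -17942 - 563 = -18505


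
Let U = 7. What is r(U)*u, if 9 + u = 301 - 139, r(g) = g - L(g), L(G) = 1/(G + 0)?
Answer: 7344/7 ≈ 1049.1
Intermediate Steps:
L(G) = 1/G
r(g) = g - 1/g
u = 153 (u = -9 + (301 - 139) = -9 + 162 = 153)
r(U)*u = (7 - 1/7)*153 = (7 - 1*⅐)*153 = (7 - ⅐)*153 = (48/7)*153 = 7344/7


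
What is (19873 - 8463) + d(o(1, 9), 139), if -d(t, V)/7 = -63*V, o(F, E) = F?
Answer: 72709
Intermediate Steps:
d(t, V) = 441*V (d(t, V) = -(-441)*V = 441*V)
(19873 - 8463) + d(o(1, 9), 139) = (19873 - 8463) + 441*139 = 11410 + 61299 = 72709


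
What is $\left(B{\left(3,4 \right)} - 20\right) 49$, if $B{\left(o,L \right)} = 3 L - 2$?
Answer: $-490$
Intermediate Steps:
$B{\left(o,L \right)} = -2 + 3 L$
$\left(B{\left(3,4 \right)} - 20\right) 49 = \left(\left(-2 + 3 \cdot 4\right) - 20\right) 49 = \left(\left(-2 + 12\right) - 20\right) 49 = \left(10 - 20\right) 49 = \left(-10\right) 49 = -490$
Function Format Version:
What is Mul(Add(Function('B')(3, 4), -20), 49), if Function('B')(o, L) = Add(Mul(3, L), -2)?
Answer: -490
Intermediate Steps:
Function('B')(o, L) = Add(-2, Mul(3, L))
Mul(Add(Function('B')(3, 4), -20), 49) = Mul(Add(Add(-2, Mul(3, 4)), -20), 49) = Mul(Add(Add(-2, 12), -20), 49) = Mul(Add(10, -20), 49) = Mul(-10, 49) = -490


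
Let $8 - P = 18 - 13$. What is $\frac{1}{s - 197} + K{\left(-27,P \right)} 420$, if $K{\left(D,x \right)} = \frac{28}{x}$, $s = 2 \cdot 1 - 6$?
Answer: $\frac{787919}{201} \approx 3920.0$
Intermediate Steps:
$s = -4$ ($s = 2 - 6 = -4$)
$P = 3$ ($P = 8 - \left(18 - 13\right) = 8 - 5 = 3$)
$\frac{1}{s - 197} + K{\left(-27,P \right)} 420 = \frac{1}{-4 - 197} + \frac{28}{3} \cdot 420 = \frac{1}{-201} + 28 \cdot \frac{1}{3} \cdot 420 = - \frac{1}{201} + \frac{28}{3} \cdot 420 = - \frac{1}{201} + 3920 = \frac{787919}{201}$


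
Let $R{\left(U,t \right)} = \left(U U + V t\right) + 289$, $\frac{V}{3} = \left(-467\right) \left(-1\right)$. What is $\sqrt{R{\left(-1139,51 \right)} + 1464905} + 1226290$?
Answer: $1226290 + \sqrt{2833966} \approx 1.228 \cdot 10^{6}$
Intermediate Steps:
$V = 1401$ ($V = 3 \left(\left(-467\right) \left(-1\right)\right) = 3 \cdot 467 = 1401$)
$R{\left(U,t \right)} = 289 + U^{2} + 1401 t$ ($R{\left(U,t \right)} = \left(U U + 1401 t\right) + 289 = \left(U^{2} + 1401 t\right) + 289 = 289 + U^{2} + 1401 t$)
$\sqrt{R{\left(-1139,51 \right)} + 1464905} + 1226290 = \sqrt{\left(289 + \left(-1139\right)^{2} + 1401 \cdot 51\right) + 1464905} + 1226290 = \sqrt{\left(289 + 1297321 + 71451\right) + 1464905} + 1226290 = \sqrt{1369061 + 1464905} + 1226290 = \sqrt{2833966} + 1226290 = 1226290 + \sqrt{2833966}$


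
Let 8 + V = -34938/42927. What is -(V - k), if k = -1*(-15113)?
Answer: 216378035/14309 ≈ 15122.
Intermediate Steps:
V = -126118/14309 (V = -8 - 34938/42927 = -8 - 34938*1/42927 = -8 - 11646/14309 = -126118/14309 ≈ -8.8139)
k = 15113
-(V - k) = -(-126118/14309 - 1*15113) = -(-126118/14309 - 15113) = -1*(-216378035/14309) = 216378035/14309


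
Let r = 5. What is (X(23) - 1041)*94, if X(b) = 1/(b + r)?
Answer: -1369909/14 ≈ -97851.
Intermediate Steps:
X(b) = 1/(5 + b) (X(b) = 1/(b + 5) = 1/(5 + b))
(X(23) - 1041)*94 = (1/(5 + 23) - 1041)*94 = (1/28 - 1041)*94 = -29147/28*94 = -1369909/14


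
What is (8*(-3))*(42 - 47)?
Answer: 120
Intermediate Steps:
(8*(-3))*(42 - 47) = -24*(-5) = 120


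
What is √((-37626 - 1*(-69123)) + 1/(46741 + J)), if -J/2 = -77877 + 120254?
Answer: 2*√11378198080245/38013 ≈ 177.47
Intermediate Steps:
J = -84754 (J = -2*(-77877 + 120254) = -2*42377 = -84754)
√((-37626 - 1*(-69123)) + 1/(46741 + J)) = √((-37626 - 1*(-69123)) + 1/(46741 - 84754)) = √((-37626 + 69123) + 1/(-38013)) = √(31497 - 1/38013) = √(1197295460/38013) = 2*√11378198080245/38013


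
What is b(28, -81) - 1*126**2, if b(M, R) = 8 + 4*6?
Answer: -15844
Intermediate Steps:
b(M, R) = 32 (b(M, R) = 8 + 24 = 32)
b(28, -81) - 1*126**2 = 32 - 1*126**2 = 32 - 1*15876 = 32 - 15876 = -15844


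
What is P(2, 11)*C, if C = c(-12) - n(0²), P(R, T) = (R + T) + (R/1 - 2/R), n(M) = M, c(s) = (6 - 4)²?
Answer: 56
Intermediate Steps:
c(s) = 4 (c(s) = 2² = 4)
P(R, T) = T - 2/R + 2*R (P(R, T) = (R + T) + (R*1 - 2/R) = (R + T) + (R - 2/R) = T - 2/R + 2*R)
C = 4 (C = 4 - 1*0² = 4 - 1*0 = 4 + 0 = 4)
P(2, 11)*C = (11 - 2/2 + 2*2)*4 = (11 - 2*½ + 4)*4 = (11 - 1 + 4)*4 = 14*4 = 56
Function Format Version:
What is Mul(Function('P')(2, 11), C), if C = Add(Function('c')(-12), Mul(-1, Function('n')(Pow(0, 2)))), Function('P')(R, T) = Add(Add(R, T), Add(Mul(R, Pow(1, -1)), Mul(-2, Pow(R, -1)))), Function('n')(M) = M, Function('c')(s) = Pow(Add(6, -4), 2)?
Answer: 56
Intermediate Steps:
Function('c')(s) = 4 (Function('c')(s) = Pow(2, 2) = 4)
Function('P')(R, T) = Add(T, Mul(-2, Pow(R, -1)), Mul(2, R)) (Function('P')(R, T) = Add(Add(R, T), Add(Mul(R, 1), Mul(-2, Pow(R, -1)))) = Add(Add(R, T), Add(R, Mul(-2, Pow(R, -1)))) = Add(T, Mul(-2, Pow(R, -1)), Mul(2, R)))
C = 4 (C = Add(4, Mul(-1, Pow(0, 2))) = Add(4, Mul(-1, 0)) = Add(4, 0) = 4)
Mul(Function('P')(2, 11), C) = Mul(Add(11, Mul(-2, Pow(2, -1)), Mul(2, 2)), 4) = Mul(Add(11, Mul(-2, Rational(1, 2)), 4), 4) = Mul(Add(11, -1, 4), 4) = Mul(14, 4) = 56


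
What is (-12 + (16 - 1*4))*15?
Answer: 0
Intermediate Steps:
(-12 + (16 - 1*4))*15 = (-12 + (16 - 4))*15 = (-12 + 12)*15 = 0*15 = 0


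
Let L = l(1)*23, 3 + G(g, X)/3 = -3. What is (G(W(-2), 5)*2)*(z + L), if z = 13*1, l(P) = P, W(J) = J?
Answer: -1296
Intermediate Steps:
G(g, X) = -18 (G(g, X) = -9 + 3*(-3) = -9 - 9 = -18)
z = 13
L = 23 (L = 1*23 = 23)
(G(W(-2), 5)*2)*(z + L) = (-18*2)*(13 + 23) = -36*36 = -1296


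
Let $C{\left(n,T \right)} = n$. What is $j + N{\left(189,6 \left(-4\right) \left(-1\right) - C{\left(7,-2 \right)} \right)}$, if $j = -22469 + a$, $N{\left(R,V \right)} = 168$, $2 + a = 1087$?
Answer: $-21216$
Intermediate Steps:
$a = 1085$ ($a = -2 + 1087 = 1085$)
$j = -21384$ ($j = -22469 + 1085 = -21384$)
$j + N{\left(189,6 \left(-4\right) \left(-1\right) - C{\left(7,-2 \right)} \right)} = -21384 + 168 = -21216$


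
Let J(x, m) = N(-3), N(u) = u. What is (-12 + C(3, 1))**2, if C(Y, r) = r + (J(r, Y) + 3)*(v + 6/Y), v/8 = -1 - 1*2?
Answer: 121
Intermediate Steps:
J(x, m) = -3
v = -24 (v = 8*(-1 - 1*2) = 8*(-1 - 2) = 8*(-3) = -24)
C(Y, r) = r (C(Y, r) = r + (-3 + 3)*(-24 + 6/Y) = r + 0*(-24 + 6/Y) = r + 0 = r)
(-12 + C(3, 1))**2 = (-12 + 1)**2 = (-11)**2 = 121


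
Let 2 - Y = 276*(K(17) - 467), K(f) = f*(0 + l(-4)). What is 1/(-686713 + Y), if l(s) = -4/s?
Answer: -1/562511 ≈ -1.7777e-6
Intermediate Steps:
K(f) = f (K(f) = f*(0 - 4/(-4)) = f*(0 - 4*(-¼)) = f*(0 + 1) = f*1 = f)
Y = 124202 (Y = 2 - 276*(17 - 467) = 2 - 276*(-450) = 2 - 1*(-124200) = 2 + 124200 = 124202)
1/(-686713 + Y) = 1/(-686713 + 124202) = 1/(-562511) = -1/562511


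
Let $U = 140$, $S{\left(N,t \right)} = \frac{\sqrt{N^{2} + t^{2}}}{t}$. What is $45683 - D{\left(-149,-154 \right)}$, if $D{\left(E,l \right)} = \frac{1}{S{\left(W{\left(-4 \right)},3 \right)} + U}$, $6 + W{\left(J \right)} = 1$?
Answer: $\frac{4028463359}{88183} + \frac{3 \sqrt{34}}{176366} \approx 45683.0$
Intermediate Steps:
$W{\left(J \right)} = -5$ ($W{\left(J \right)} = -6 + 1 = -5$)
$S{\left(N,t \right)} = \frac{\sqrt{N^{2} + t^{2}}}{t}$
$D{\left(E,l \right)} = \frac{1}{140 + \frac{\sqrt{34}}{3}}$ ($D{\left(E,l \right)} = \frac{1}{\frac{\sqrt{\left(-5\right)^{2} + 3^{2}}}{3} + 140} = \frac{1}{\frac{\sqrt{25 + 9}}{3} + 140} = \frac{1}{\frac{\sqrt{34}}{3} + 140} = \frac{1}{140 + \frac{\sqrt{34}}{3}}$)
$45683 - D{\left(-149,-154 \right)} = 45683 - \left(\frac{630}{88183} - \frac{3 \sqrt{34}}{176366}\right) = \frac{4028463359}{88183} + \frac{3 \sqrt{34}}{176366}$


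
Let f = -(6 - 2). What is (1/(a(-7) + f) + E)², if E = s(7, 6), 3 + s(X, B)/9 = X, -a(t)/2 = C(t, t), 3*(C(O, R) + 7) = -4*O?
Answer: 870489/676 ≈ 1287.7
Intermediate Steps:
C(O, R) = -7 - 4*O/3 (C(O, R) = -7 + (-4*O)/3 = -7 - 4*O/3)
a(t) = 14 + 8*t/3 (a(t) = -2*(-7 - 4*t/3) = 14 + 8*t/3)
f = -4 (f = -1*4 = -4)
s(X, B) = -27 + 9*X
E = 36 (E = -27 + 9*7 = -27 + 63 = 36)
(1/(a(-7) + f) + E)² = (1/((14 + (8/3)*(-7)) - 4) + 36)² = (1/((14 - 56/3) - 4) + 36)² = (1/(-14/3 - 4) + 36)² = (1/(-26/3) + 36)² = (-3/26 + 36)² = (933/26)² = 870489/676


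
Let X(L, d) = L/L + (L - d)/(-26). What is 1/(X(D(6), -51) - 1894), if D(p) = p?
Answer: -26/49275 ≈ -0.00052765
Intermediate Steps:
X(L, d) = 1 - L/26 + d/26 (X(L, d) = 1 + (L - d)*(-1/26) = 1 + (-L/26 + d/26) = 1 - L/26 + d/26)
1/(X(D(6), -51) - 1894) = 1/((1 - 1/26*6 + (1/26)*(-51)) - 1894) = 1/((1 - 3/13 - 51/26) - 1894) = 1/(-31/26 - 1894) = 1/(-49275/26) = -26/49275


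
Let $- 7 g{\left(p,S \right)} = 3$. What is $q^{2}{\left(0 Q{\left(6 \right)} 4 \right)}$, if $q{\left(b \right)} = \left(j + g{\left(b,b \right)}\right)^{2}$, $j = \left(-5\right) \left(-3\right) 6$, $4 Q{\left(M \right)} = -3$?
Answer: $\frac{154550410641}{2401} \approx 6.4369 \cdot 10^{7}$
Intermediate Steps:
$Q{\left(M \right)} = - \frac{3}{4}$ ($Q{\left(M \right)} = \frac{1}{4} \left(-3\right) = - \frac{3}{4}$)
$g{\left(p,S \right)} = - \frac{3}{7}$ ($g{\left(p,S \right)} = \left(- \frac{1}{7}\right) 3 = - \frac{3}{7}$)
$j = 90$ ($j = 15 \cdot 6 = 90$)
$q{\left(b \right)} = \frac{393129}{49}$ ($q{\left(b \right)} = \left(90 - \frac{3}{7}\right)^{2} = \left(\frac{627}{7}\right)^{2} = \frac{393129}{49}$)
$q^{2}{\left(0 Q{\left(6 \right)} 4 \right)} = \left(\frac{393129}{49}\right)^{2} = \frac{154550410641}{2401}$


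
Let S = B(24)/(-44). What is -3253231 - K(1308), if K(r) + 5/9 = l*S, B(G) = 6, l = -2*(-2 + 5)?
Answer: -322069895/99 ≈ -3.2532e+6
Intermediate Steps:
l = -6 (l = -2*3 = -6)
S = -3/22 (S = 6/(-44) = 6*(-1/44) = -3/22 ≈ -0.13636)
K(r) = 26/99 (K(r) = -5/9 - 6*(-3/22) = -5/9 + 9/11 = 26/99)
-3253231 - K(1308) = -3253231 - 1*26/99 = -3253231 - 26/99 = -322069895/99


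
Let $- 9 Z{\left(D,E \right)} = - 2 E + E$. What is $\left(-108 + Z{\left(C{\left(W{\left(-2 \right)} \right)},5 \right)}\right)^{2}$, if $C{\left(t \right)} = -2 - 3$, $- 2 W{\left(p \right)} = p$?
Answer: $\frac{935089}{81} \approx 11544.0$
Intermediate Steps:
$W{\left(p \right)} = - \frac{p}{2}$
$C{\left(t \right)} = -5$
$Z{\left(D,E \right)} = \frac{E}{9}$ ($Z{\left(D,E \right)} = - \frac{- 2 E + E}{9} = - \frac{\left(-1\right) E}{9} = \frac{E}{9}$)
$\left(-108 + Z{\left(C{\left(W{\left(-2 \right)} \right)},5 \right)}\right)^{2} = \left(-108 + \frac{1}{9} \cdot 5\right)^{2} = \left(-108 + \frac{5}{9}\right)^{2} = \left(- \frac{967}{9}\right)^{2} = \frac{935089}{81}$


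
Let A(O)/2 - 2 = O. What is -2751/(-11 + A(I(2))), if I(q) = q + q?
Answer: -2751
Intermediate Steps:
I(q) = 2*q
A(O) = 4 + 2*O
-2751/(-11 + A(I(2))) = -2751/(-11 + (4 + 2*(2*2))) = -2751/(-11 + (4 + 2*4)) = -2751/(-11 + (4 + 8)) = -2751/(-11 + 12) = -2751/1 = -2751*1 = -2751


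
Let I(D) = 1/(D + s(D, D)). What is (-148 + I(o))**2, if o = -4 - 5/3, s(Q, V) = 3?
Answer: 1408969/64 ≈ 22015.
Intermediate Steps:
o = -17/3 (o = -4 - 5*1/3 = -4 - 5/3 = -17/3 ≈ -5.6667)
I(D) = 1/(3 + D) (I(D) = 1/(D + 3) = 1/(3 + D))
(-148 + I(o))**2 = (-148 + 1/(3 - 17/3))**2 = (-148 + 1/(-8/3))**2 = (-148 - 3/8)**2 = (-1187/8)**2 = 1408969/64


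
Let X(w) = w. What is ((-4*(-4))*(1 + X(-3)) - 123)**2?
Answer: 24025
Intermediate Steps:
((-4*(-4))*(1 + X(-3)) - 123)**2 = ((-4*(-4))*(1 - 3) - 123)**2 = (16*(-2) - 123)**2 = (-32 - 123)**2 = (-155)**2 = 24025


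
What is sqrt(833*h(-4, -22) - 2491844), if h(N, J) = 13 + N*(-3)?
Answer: I*sqrt(2471019) ≈ 1571.9*I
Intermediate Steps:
h(N, J) = 13 - 3*N
sqrt(833*h(-4, -22) - 2491844) = sqrt(833*(13 - 3*(-4)) - 2491844) = sqrt(833*(13 + 12) - 2491844) = sqrt(833*25 - 2491844) = sqrt(20825 - 2491844) = sqrt(-2471019) = I*sqrt(2471019)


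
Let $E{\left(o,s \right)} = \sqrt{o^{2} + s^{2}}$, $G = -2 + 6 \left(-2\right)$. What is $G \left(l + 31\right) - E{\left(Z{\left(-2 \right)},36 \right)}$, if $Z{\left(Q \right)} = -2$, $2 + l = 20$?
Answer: $-686 - 10 \sqrt{13} \approx -722.06$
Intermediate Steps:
$l = 18$ ($l = -2 + 20 = 18$)
$G = -14$ ($G = -2 - 12 = -14$)
$G \left(l + 31\right) - E{\left(Z{\left(-2 \right)},36 \right)} = - 14 \left(18 + 31\right) - \sqrt{\left(-2\right)^{2} + 36^{2}} = \left(-14\right) 49 - \sqrt{4 + 1296} = -686 - \sqrt{1300} = -686 - 10 \sqrt{13}$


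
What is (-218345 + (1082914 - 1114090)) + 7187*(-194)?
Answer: -1643799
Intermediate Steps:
(-218345 + (1082914 - 1114090)) + 7187*(-194) = (-218345 - 31176) - 1394278 = -249521 - 1394278 = -1643799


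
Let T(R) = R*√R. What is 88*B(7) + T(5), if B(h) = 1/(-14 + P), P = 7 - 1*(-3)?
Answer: -22 + 5*√5 ≈ -10.820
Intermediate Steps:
T(R) = R^(3/2)
P = 10 (P = 7 + 3 = 10)
B(h) = -¼ (B(h) = 1/(-14 + 10) = 1/(-4) = -¼)
88*B(7) + T(5) = 88*(-¼) + 5^(3/2) = -22 + 5*√5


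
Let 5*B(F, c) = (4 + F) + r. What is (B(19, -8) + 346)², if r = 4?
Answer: 3087049/25 ≈ 1.2348e+5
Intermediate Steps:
B(F, c) = 8/5 + F/5 (B(F, c) = ((4 + F) + 4)/5 = (8 + F)/5 = 8/5 + F/5)
(B(19, -8) + 346)² = ((8/5 + (⅕)*19) + 346)² = ((8/5 + 19/5) + 346)² = (27/5 + 346)² = (1757/5)² = 3087049/25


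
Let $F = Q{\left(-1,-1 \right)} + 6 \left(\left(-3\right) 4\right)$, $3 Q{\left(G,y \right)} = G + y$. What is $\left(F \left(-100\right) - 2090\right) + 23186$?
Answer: $\frac{85088}{3} \approx 28363.0$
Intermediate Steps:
$Q{\left(G,y \right)} = \frac{G}{3} + \frac{y}{3}$ ($Q{\left(G,y \right)} = \frac{G + y}{3} = \frac{G}{3} + \frac{y}{3}$)
$F = - \frac{218}{3}$ ($F = \left(\frac{1}{3} \left(-1\right) + \frac{1}{3} \left(-1\right)\right) + 6 \left(\left(-3\right) 4\right) = \left(- \frac{1}{3} - \frac{1}{3}\right) + 6 \left(-12\right) = - \frac{2}{3} - 72 = - \frac{218}{3} \approx -72.667$)
$\left(F \left(-100\right) - 2090\right) + 23186 = \left(\left(- \frac{218}{3}\right) \left(-100\right) - 2090\right) + 23186 = \left(\frac{21800}{3} - 2090\right) + 23186 = \frac{15530}{3} + 23186 = \frac{85088}{3}$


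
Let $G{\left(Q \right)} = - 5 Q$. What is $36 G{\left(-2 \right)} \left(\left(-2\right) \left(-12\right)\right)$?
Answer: $8640$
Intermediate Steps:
$36 G{\left(-2 \right)} \left(\left(-2\right) \left(-12\right)\right) = 36 \left(\left(-5\right) \left(-2\right)\right) \left(\left(-2\right) \left(-12\right)\right) = 36 \cdot 10 \cdot 24 = 360 \cdot 24 = 8640$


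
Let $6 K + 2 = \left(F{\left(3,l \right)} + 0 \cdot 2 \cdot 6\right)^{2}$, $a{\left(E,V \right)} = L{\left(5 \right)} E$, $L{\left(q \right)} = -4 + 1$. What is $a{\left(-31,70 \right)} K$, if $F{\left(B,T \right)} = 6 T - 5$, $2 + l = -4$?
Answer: $\frac{52049}{2} \approx 26025.0$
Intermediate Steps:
$l = -6$ ($l = -2 - 4 = -6$)
$F{\left(B,T \right)} = -5 + 6 T$
$L{\left(q \right)} = -3$
$a{\left(E,V \right)} = - 3 E$
$K = \frac{1679}{6}$ ($K = - \frac{1}{3} + \frac{\left(\left(-5 + 6 \left(-6\right)\right) + 0 \cdot 2 \cdot 6\right)^{2}}{6} = - \frac{1}{3} + \frac{\left(\left(-5 - 36\right) + 0 \cdot 6\right)^{2}}{6} = - \frac{1}{3} + \frac{\left(-41 + 0\right)^{2}}{6} = - \frac{1}{3} + \frac{\left(-41\right)^{2}}{6} = - \frac{1}{3} + \frac{1}{6} \cdot 1681 = - \frac{1}{3} + \frac{1681}{6} = \frac{1679}{6} \approx 279.83$)
$a{\left(-31,70 \right)} K = \left(-3\right) \left(-31\right) \frac{1679}{6} = 93 \cdot \frac{1679}{6} = \frac{52049}{2}$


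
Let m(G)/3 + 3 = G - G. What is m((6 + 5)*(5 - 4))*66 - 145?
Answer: -739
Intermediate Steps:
m(G) = -9 (m(G) = -9 + 3*(G - G) = -9 + 3*0 = -9 + 0 = -9)
m((6 + 5)*(5 - 4))*66 - 145 = -9*66 - 145 = -594 - 145 = -739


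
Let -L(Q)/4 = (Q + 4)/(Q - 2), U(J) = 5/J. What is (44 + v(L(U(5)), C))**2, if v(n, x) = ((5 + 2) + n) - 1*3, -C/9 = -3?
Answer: 4624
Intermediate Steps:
C = 27 (C = -9*(-3) = 27)
L(Q) = -4*(4 + Q)/(-2 + Q) (L(Q) = -4*(Q + 4)/(Q - 2) = -4*(4 + Q)/(-2 + Q))
v(n, x) = 4 + n (v(n, x) = (7 + n) - 3 = 4 + n)
(44 + v(L(U(5)), C))**2 = (44 + (4 + 4*(-4 - 5/5)/(-2 + 5/5)))**2 = (44 + (4 + 4*(-4 - 5/5)/(-2 + 5*(1/5))))**2 = (44 + (4 + 4*(-4 - 1*1)/(-2 + 1)))**2 = (44 + (4 + 4*(-4 - 1)/(-1)))**2 = (44 + (4 + 4*(-1)*(-5)))**2 = (44 + (4 + 20))**2 = (44 + 24)**2 = 68**2 = 4624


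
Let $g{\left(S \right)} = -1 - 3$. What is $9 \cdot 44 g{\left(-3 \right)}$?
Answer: $-1584$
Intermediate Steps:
$g{\left(S \right)} = -4$
$9 \cdot 44 g{\left(-3 \right)} = 9 \cdot 44 \left(-4\right) = 396 \left(-4\right) = -1584$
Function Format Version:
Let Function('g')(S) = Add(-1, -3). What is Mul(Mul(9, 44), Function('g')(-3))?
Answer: -1584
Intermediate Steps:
Function('g')(S) = -4
Mul(Mul(9, 44), Function('g')(-3)) = Mul(Mul(9, 44), -4) = Mul(396, -4) = -1584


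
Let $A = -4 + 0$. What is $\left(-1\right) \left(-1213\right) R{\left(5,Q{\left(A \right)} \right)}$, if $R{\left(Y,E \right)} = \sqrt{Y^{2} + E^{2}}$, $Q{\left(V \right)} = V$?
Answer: $1213 \sqrt{41} \approx 7767.0$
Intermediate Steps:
$A = -4$
$R{\left(Y,E \right)} = \sqrt{E^{2} + Y^{2}}$
$\left(-1\right) \left(-1213\right) R{\left(5,Q{\left(A \right)} \right)} = \left(-1\right) \left(-1213\right) \sqrt{\left(-4\right)^{2} + 5^{2}} = 1213 \sqrt{16 + 25} = 1213 \sqrt{41}$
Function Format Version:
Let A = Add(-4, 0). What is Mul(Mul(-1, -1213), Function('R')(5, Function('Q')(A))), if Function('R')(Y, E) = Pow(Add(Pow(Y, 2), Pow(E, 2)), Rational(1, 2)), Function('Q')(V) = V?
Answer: Mul(1213, Pow(41, Rational(1, 2))) ≈ 7767.0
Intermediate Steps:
A = -4
Function('R')(Y, E) = Pow(Add(Pow(E, 2), Pow(Y, 2)), Rational(1, 2))
Mul(Mul(-1, -1213), Function('R')(5, Function('Q')(A))) = Mul(Mul(-1, -1213), Pow(Add(Pow(-4, 2), Pow(5, 2)), Rational(1, 2))) = Mul(1213, Pow(Add(16, 25), Rational(1, 2))) = Mul(1213, Pow(41, Rational(1, 2)))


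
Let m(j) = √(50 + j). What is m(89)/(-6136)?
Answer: -√139/6136 ≈ -0.0019214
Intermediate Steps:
m(89)/(-6136) = √(50 + 89)/(-6136) = √139*(-1/6136) = -√139/6136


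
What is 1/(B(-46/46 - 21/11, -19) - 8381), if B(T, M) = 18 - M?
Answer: -1/8344 ≈ -0.00011985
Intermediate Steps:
1/(B(-46/46 - 21/11, -19) - 8381) = 1/((18 - 1*(-19)) - 8381) = 1/((18 + 19) - 8381) = 1/(37 - 8381) = 1/(-8344) = -1/8344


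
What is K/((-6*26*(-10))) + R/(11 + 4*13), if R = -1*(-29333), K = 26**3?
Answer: 150214/315 ≈ 476.87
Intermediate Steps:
K = 17576
R = 29333
K/((-6*26*(-10))) + R/(11 + 4*13) = 17576/((-6*26*(-10))) + 29333/(11 + 4*13) = 17576/((-156*(-10))) + 29333/(11 + 52) = 17576/1560 + 29333/63 = 17576*(1/1560) + 29333*(1/63) = 169/15 + 29333/63 = 150214/315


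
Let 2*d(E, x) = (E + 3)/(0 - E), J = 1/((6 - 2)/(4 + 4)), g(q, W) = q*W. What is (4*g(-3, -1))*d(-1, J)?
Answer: 12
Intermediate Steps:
g(q, W) = W*q
J = 2 (J = 1/(4/8) = 1/(4*(1/8)) = 1/(1/2) = 2)
d(E, x) = -(3 + E)/(2*E) (d(E, x) = ((E + 3)/(0 - E))/2 = ((3 + E)/((-E)))/2 = ((3 + E)*(-1/E))/2 = (-(3 + E)/E)/2 = -(3 + E)/(2*E))
(4*g(-3, -1))*d(-1, J) = (4*(-1*(-3)))*((1/2)*(-3 - 1*(-1))/(-1)) = (4*3)*((1/2)*(-1)*(-3 + 1)) = 12*((1/2)*(-1)*(-2)) = 12*1 = 12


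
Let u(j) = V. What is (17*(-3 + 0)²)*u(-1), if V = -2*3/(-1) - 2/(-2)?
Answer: 1071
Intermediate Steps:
V = 7 (V = -6*(-1) - 2*(-½) = 6 + 1 = 7)
u(j) = 7
(17*(-3 + 0)²)*u(-1) = (17*(-3 + 0)²)*7 = (17*(-3)²)*7 = (17*9)*7 = 153*7 = 1071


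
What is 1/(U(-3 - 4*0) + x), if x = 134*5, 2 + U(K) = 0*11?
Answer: 1/668 ≈ 0.0014970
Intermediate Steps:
U(K) = -2 (U(K) = -2 + 0*11 = -2 + 0 = -2)
x = 670
1/(U(-3 - 4*0) + x) = 1/(-2 + 670) = 1/668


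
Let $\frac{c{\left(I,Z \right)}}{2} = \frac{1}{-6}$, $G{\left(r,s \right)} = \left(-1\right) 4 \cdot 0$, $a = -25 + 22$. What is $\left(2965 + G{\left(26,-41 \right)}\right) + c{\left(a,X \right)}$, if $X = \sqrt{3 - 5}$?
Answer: $\frac{8894}{3} \approx 2964.7$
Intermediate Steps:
$a = -3$
$X = i \sqrt{2}$ ($X = \sqrt{-2} = i \sqrt{2} \approx 1.4142 i$)
$G{\left(r,s \right)} = 0$ ($G{\left(r,s \right)} = \left(-4\right) 0 = 0$)
$c{\left(I,Z \right)} = - \frac{1}{3}$ ($c{\left(I,Z \right)} = \frac{2}{-6} = 2 \left(- \frac{1}{6}\right) = - \frac{1}{3}$)
$\left(2965 + G{\left(26,-41 \right)}\right) + c{\left(a,X \right)} = \left(2965 + 0\right) - \frac{1}{3} = 2965 - \frac{1}{3} = \frac{8894}{3}$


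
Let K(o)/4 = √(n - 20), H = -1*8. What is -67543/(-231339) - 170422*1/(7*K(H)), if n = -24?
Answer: 67543/231339 + 12173*I*√11/44 ≈ 0.29197 + 917.57*I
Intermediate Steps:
H = -8
K(o) = 8*I*√11 (K(o) = 4*√(-24 - 20) = 4*√(-44) = 4*(2*I*√11) = 8*I*√11)
-67543/(-231339) - 170422*1/(7*K(H)) = -67543/(-231339) - 170422*(-I*√11/616) = -67543*(-1/231339) - 170422*(-I*√11/616) = 67543/231339 - (-12173)*I*√11/44 = 67543/231339 + 12173*I*√11/44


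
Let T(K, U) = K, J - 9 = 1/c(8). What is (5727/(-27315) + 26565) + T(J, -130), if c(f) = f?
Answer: 1935643993/72840 ≈ 26574.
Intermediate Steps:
J = 73/8 (J = 9 + 1/8 = 73/8 ≈ 9.1250)
(5727/(-27315) + 26565) + T(J, -130) = (5727/(-27315) + 26565) + 73/8 = (5727*(-1/27315) + 26565) + 73/8 = (-1909/9105 + 26565) + 73/8 = 241872416/9105 + 73/8 = 1935643993/72840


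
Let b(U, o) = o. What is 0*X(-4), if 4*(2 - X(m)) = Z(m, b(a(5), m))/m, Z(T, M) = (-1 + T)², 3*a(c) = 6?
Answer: 0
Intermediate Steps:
a(c) = 2 (a(c) = (⅓)*6 = 2)
X(m) = 2 - (-1 + m)²/(4*m)
0*X(-4) = 0*(2 - ¼*(-1 - 4)²/(-4)) = 0*(2 - ¼*(-¼)*(-5)²) = 0*(2 - ¼*(-¼)*25) = 0*(2 + 25/16) = 0*(57/16) = 0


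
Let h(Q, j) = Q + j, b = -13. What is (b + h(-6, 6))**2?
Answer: 169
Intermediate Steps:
(b + h(-6, 6))**2 = (-13 + (-6 + 6))**2 = (-13 + 0)**2 = (-13)**2 = 169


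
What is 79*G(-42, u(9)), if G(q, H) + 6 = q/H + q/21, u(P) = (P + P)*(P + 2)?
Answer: -21409/33 ≈ -648.76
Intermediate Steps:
u(P) = 2*P*(2 + P) (u(P) = (2*P)*(2 + P) = 2*P*(2 + P))
G(q, H) = -6 + q/21 + q/H (G(q, H) = -6 + (q/H + q/21) = -6 + (q/21 + q/H) = -6 + q/21 + q/H)
79*G(-42, u(9)) = 79*(-6 + (1/21)*(-42) - 42*1/(18*(2 + 9))) = 79*(-6 - 2 - 42/(2*9*11)) = 79*(-6 - 2 - 42/198) = 79*(-6 - 2 - 42*1/198) = 79*(-6 - 2 - 7/33) = 79*(-271/33) = -21409/33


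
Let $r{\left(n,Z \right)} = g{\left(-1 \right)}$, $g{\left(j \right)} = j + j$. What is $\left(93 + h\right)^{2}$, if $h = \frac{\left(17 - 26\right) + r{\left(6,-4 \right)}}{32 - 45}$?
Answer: $\frac{1488400}{169} \approx 8807.1$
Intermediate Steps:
$g{\left(j \right)} = 2 j$
$r{\left(n,Z \right)} = -2$ ($r{\left(n,Z \right)} = 2 \left(-1\right) = -2$)
$h = \frac{11}{13}$ ($h = \frac{\left(17 - 26\right) - 2}{32 - 45} = \frac{-9 - 2}{-13} = \left(-11\right) \left(- \frac{1}{13}\right) = \frac{11}{13} \approx 0.84615$)
$\left(93 + h\right)^{2} = \left(93 + \frac{11}{13}\right)^{2} = \left(\frac{1220}{13}\right)^{2} = \frac{1488400}{169}$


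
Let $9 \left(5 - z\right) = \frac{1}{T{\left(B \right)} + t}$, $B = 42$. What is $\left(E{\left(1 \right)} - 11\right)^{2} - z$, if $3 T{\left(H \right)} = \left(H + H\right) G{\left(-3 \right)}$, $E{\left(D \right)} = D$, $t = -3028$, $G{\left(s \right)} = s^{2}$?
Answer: $\frac{2373479}{24984} \approx 95.0$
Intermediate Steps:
$T{\left(H \right)} = 6 H$ ($T{\left(H \right)} = \frac{\left(H + H\right) \left(-3\right)^{2}}{3} = \frac{2 H 9}{3} = \frac{18 H}{3} = 6 H$)
$z = \frac{124921}{24984}$ ($z = 5 - \frac{1}{9 \left(6 \cdot 42 - 3028\right)} = 5 - \frac{1}{9 \left(252 - 3028\right)} = 5 - \frac{1}{9 \left(-2776\right)} = 5 - - \frac{1}{24984} = 5 + \frac{1}{24984} = \frac{124921}{24984} \approx 5.0$)
$\left(E{\left(1 \right)} - 11\right)^{2} - z = \left(1 - 11\right)^{2} - \frac{124921}{24984} = \left(-10\right)^{2} - \frac{124921}{24984} = 100 - \frac{124921}{24984} = \frac{2373479}{24984}$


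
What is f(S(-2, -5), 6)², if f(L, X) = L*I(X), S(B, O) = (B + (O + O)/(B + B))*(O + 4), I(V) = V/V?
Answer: ¼ ≈ 0.25000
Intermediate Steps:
I(V) = 1
S(B, O) = (4 + O)*(B + O/B) (S(B, O) = (B + (2*O)/((2*B)))*(4 + O) = (B + (2*O)*(1/(2*B)))*(4 + O) = (B + O/B)*(4 + O) = (4 + O)*(B + O/B))
f(L, X) = L (f(L, X) = L*1 = L)
f(S(-2, -5), 6)² = (((-5)² + 4*(-5) + (-2)²*(4 - 5))/(-2))² = (-(25 - 20 + 4*(-1))/2)² = (-(25 - 20 - 4)/2)² = (-½*1)² = (-½)² = ¼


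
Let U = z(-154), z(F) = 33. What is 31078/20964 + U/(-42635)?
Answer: 662159359/446900070 ≈ 1.4817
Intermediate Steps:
U = 33
31078/20964 + U/(-42635) = 31078/20964 + 33/(-42635) = 31078*(1/20964) + 33*(-1/42635) = 15539/10482 - 33/42635 = 662159359/446900070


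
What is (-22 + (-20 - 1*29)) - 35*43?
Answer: -1576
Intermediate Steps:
(-22 + (-20 - 1*29)) - 35*43 = (-22 + (-20 - 29)) - 1505 = (-22 - 49) - 1505 = -71 - 1505 = -1576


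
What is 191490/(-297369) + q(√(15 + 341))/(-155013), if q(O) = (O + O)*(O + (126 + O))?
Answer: -3345210314/5121784533 - 168*√89/51671 ≈ -0.68381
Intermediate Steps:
q(O) = 2*O*(126 + 2*O) (q(O) = (2*O)*(126 + 2*O) = 2*O*(126 + 2*O))
191490/(-297369) + q(√(15 + 341))/(-155013) = 191490/(-297369) + (4*√(15 + 341)*(63 + √(15 + 341)))/(-155013) = 191490*(-1/297369) + (4*√356*(63 + √356))*(-1/155013) = -63830/99123 + (4*(2*√89)*(63 + 2*√89))*(-1/155013) = -63830/99123 + (8*√89*(63 + 2*√89))*(-1/155013) = -63830/99123 - 8*√89*(63 + 2*√89)/155013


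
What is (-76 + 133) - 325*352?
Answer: -114343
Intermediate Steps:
(-76 + 133) - 325*352 = 57 - 114400 = -114343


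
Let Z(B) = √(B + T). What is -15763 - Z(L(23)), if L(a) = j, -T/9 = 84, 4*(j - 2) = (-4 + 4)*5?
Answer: -15763 - I*√754 ≈ -15763.0 - 27.459*I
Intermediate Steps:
j = 2 (j = 2 + ((-4 + 4)*5)/4 = 2 + (0*5)/4 = 2 + (¼)*0 = 2 + 0 = 2)
T = -756 (T = -9*84 = -756)
L(a) = 2
Z(B) = √(-756 + B) (Z(B) = √(B - 756) = √(-756 + B))
-15763 - Z(L(23)) = -15763 - √(-756 + 2) = -15763 - √(-754) = -15763 - I*√754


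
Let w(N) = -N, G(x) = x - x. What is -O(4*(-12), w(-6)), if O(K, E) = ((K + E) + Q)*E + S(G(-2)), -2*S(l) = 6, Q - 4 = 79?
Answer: -243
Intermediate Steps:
Q = 83 (Q = 4 + 79 = 83)
G(x) = 0
S(l) = -3 (S(l) = -½*6 = -3)
O(K, E) = -3 + E*(83 + E + K) (O(K, E) = ((K + E) + 83)*E - 3 = ((E + K) + 83)*E - 3 = (83 + E + K)*E - 3 = E*(83 + E + K) - 3 = -3 + E*(83 + E + K))
-O(4*(-12), w(-6)) = -(-3 + (-1*(-6))² + 83*(-1*(-6)) + (-1*(-6))*(4*(-12))) = -(-3 + 6² + 83*6 + 6*(-48)) = -(-3 + 36 + 498 - 288) = -1*243 = -243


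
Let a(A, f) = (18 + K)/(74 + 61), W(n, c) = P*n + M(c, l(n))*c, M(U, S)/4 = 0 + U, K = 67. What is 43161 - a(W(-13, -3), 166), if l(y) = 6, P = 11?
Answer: 1165330/27 ≈ 43160.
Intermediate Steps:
M(U, S) = 4*U (M(U, S) = 4*(0 + U) = 4*U)
W(n, c) = 4*c² + 11*n (W(n, c) = 11*n + (4*c)*c = 11*n + 4*c² = 4*c² + 11*n)
a(A, f) = 17/27 (a(A, f) = (18 + 67)/(74 + 61) = 85/135 = 85*(1/135) = 17/27)
43161 - a(W(-13, -3), 166) = 43161 - 1*17/27 = 43161 - 17/27 = 1165330/27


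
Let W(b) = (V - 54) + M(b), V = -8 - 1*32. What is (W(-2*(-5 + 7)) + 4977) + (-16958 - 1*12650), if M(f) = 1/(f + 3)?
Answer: -24726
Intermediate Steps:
V = -40 (V = -8 - 32 = -40)
M(f) = 1/(3 + f)
W(b) = -94 + 1/(3 + b) (W(b) = (-40 - 54) + 1/(3 + b) = -94 + 1/(3 + b))
(W(-2*(-5 + 7)) + 4977) + (-16958 - 1*12650) = ((-281 - (-188)*(-5 + 7))/(3 - 2*(-5 + 7)) + 4977) + (-16958 - 1*12650) = ((-281 - (-188)*2)/(3 - 2*2) + 4977) + (-16958 - 12650) = ((-281 - 94*(-4))/(3 - 4) + 4977) - 29608 = ((-281 + 376)/(-1) + 4977) - 29608 = (-1*95 + 4977) - 29608 = (-95 + 4977) - 29608 = 4882 - 29608 = -24726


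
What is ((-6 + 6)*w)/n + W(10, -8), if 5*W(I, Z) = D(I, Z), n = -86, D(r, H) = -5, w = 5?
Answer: -1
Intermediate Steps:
W(I, Z) = -1 (W(I, Z) = (1/5)*(-5) = -1)
((-6 + 6)*w)/n + W(10, -8) = ((-6 + 6)*5)/(-86) - 1 = -0*5 - 1 = -1/86*0 - 1 = 0 - 1 = -1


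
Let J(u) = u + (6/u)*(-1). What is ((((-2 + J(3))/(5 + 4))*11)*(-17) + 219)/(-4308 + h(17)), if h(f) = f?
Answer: -2158/38619 ≈ -0.055879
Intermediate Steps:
J(u) = u - 6/u
((((-2 + J(3))/(5 + 4))*11)*(-17) + 219)/(-4308 + h(17)) = ((((-2 + (3 - 6/3))/(5 + 4))*11)*(-17) + 219)/(-4308 + 17) = ((((-2 + (3 - 6*⅓))/9)*11)*(-17) + 219)/(-4291) = ((((-2 + (3 - 2))*(⅑))*11)*(-17) + 219)*(-1/4291) = ((((-2 + 1)*(⅑))*11)*(-17) + 219)*(-1/4291) = ((-1*⅑*11)*(-17) + 219)*(-1/4291) = (-⅑*11*(-17) + 219)*(-1/4291) = (-11/9*(-17) + 219)*(-1/4291) = (187/9 + 219)*(-1/4291) = (2158/9)*(-1/4291) = -2158/38619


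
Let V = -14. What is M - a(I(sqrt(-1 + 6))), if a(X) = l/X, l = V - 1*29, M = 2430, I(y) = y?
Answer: 2430 + 43*sqrt(5)/5 ≈ 2449.2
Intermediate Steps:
l = -43 (l = -14 - 1*29 = -14 - 29 = -43)
a(X) = -43/X
M - a(I(sqrt(-1 + 6))) = 2430 - (-43)/(sqrt(-1 + 6)) = 2430 - (-43)/(sqrt(5)) = 2430 - (-43)*sqrt(5)/5 = 2430 + 43*sqrt(5)/5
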